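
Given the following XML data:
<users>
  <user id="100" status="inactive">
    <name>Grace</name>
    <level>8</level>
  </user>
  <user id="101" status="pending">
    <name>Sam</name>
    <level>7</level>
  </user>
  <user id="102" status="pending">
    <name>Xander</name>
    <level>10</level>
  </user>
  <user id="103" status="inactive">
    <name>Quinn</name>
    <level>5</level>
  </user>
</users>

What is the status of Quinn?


Finding user with name = Quinn
user id="103" status="inactive"

ANSWER: inactive


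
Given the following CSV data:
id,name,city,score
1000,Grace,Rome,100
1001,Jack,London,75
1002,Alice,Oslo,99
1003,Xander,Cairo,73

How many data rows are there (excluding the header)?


Counting rows (excluding header):
Header: id,name,city,score
Data rows: 4

ANSWER: 4


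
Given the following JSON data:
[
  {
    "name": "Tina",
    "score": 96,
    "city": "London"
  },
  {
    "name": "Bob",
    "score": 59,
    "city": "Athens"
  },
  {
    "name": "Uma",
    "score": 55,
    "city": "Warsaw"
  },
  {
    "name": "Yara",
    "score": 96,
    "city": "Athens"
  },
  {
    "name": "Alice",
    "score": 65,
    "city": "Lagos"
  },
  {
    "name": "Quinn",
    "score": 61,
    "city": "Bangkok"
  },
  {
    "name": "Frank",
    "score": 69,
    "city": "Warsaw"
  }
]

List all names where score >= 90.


Filtering records where score >= 90:
  Tina (score=96) -> YES
  Bob (score=59) -> no
  Uma (score=55) -> no
  Yara (score=96) -> YES
  Alice (score=65) -> no
  Quinn (score=61) -> no
  Frank (score=69) -> no


ANSWER: Tina, Yara


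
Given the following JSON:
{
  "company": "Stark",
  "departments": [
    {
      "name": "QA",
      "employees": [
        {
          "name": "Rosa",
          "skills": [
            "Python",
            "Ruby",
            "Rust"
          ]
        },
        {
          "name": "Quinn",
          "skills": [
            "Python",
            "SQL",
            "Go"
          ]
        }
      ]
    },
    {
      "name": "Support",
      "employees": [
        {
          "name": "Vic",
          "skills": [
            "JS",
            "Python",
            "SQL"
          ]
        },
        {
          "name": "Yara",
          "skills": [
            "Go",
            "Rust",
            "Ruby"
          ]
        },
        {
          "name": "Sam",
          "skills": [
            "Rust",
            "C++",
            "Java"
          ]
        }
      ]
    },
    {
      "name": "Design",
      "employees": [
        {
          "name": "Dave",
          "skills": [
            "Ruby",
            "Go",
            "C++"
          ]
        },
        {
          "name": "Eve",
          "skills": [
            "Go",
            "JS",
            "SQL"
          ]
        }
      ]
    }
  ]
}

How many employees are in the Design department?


Path: departments[2].employees
Count: 2

ANSWER: 2


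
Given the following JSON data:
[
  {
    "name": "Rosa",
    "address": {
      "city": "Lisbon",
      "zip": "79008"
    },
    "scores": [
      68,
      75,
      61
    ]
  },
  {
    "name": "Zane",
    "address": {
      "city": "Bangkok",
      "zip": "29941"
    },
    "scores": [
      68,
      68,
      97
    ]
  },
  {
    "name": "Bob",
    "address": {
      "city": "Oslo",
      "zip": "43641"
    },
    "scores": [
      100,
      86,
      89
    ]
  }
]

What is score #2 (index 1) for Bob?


Path: records[2].scores[1]
Value: 86

ANSWER: 86


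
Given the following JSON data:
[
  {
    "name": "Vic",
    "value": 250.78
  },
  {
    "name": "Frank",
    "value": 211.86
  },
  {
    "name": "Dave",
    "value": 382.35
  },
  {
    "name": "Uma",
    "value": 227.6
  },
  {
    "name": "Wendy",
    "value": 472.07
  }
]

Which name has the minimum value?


Comparing values:
  Vic: 250.78
  Frank: 211.86
  Dave: 382.35
  Uma: 227.6
  Wendy: 472.07
Minimum: Frank (211.86)

ANSWER: Frank


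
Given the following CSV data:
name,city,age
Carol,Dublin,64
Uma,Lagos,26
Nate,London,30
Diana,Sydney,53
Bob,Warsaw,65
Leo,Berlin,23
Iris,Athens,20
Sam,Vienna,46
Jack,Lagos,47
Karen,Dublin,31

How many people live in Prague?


Scanning city column for 'Prague':
Total matches: 0

ANSWER: 0


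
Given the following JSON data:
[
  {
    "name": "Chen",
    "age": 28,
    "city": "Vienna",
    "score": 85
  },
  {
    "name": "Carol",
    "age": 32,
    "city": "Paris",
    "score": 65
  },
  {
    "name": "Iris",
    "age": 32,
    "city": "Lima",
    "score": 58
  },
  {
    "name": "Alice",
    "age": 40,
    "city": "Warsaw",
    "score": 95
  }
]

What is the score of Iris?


Looking up record where name = Iris
Record index: 2
Field 'score' = 58

ANSWER: 58


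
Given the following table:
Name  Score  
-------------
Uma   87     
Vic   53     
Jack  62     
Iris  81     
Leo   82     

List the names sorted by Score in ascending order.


Sorting by Score (ascending):
  Vic: 53
  Jack: 62
  Iris: 81
  Leo: 82
  Uma: 87


ANSWER: Vic, Jack, Iris, Leo, Uma


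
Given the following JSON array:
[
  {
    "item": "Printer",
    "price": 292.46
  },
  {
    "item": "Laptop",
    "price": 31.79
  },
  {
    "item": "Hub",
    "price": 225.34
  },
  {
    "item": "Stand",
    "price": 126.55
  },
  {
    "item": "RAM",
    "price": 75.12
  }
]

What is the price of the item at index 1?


Array index 1 -> Laptop
price = 31.79

ANSWER: 31.79


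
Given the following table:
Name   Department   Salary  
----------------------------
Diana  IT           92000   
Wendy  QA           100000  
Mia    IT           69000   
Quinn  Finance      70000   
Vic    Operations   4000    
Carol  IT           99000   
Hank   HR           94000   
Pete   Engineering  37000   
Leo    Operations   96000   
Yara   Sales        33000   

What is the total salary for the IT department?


IT department members:
  Diana: 92000
  Mia: 69000
  Carol: 99000
Total = 92000 + 69000 + 99000 = 260000

ANSWER: 260000


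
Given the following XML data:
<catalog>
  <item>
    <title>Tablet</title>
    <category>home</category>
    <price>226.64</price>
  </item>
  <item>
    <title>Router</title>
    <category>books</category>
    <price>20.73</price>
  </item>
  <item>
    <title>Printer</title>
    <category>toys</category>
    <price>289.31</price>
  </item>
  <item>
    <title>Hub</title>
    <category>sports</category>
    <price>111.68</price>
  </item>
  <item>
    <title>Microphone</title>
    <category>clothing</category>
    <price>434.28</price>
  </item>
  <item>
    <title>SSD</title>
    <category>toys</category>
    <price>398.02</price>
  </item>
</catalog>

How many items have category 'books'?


Scanning <item> elements for <category>books</category>:
  Item 2: Router -> MATCH
Count: 1

ANSWER: 1


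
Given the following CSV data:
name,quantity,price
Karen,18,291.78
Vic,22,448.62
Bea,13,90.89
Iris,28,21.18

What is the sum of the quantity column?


Values in 'quantity' column:
  Row 1: 18
  Row 2: 22
  Row 3: 13
  Row 4: 28
Sum = 18 + 22 + 13 + 28 = 81

ANSWER: 81


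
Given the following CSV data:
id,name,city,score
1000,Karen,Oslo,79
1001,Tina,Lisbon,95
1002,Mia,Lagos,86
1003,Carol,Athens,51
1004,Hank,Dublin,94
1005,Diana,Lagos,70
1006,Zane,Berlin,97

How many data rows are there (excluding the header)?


Counting rows (excluding header):
Header: id,name,city,score
Data rows: 7

ANSWER: 7


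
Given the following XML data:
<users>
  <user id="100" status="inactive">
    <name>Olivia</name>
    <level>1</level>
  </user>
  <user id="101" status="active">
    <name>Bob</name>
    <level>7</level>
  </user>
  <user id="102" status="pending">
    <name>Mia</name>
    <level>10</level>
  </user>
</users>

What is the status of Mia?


Finding user with name = Mia
user id="102" status="pending"

ANSWER: pending


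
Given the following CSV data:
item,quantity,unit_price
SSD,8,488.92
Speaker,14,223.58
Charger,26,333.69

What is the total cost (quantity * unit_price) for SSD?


Row: SSD
quantity = 8
unit_price = 488.92
total = 8 * 488.92 = 3911.36

ANSWER: 3911.36


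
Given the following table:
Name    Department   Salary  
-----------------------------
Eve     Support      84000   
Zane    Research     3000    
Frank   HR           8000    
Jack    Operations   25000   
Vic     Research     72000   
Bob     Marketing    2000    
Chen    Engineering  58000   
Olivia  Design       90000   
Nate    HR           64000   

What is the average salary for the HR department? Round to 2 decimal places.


HR department members:
  Frank: 8000
  Nate: 64000
Sum = 72000
Count = 2
Average = 72000 / 2 = 36000.00

ANSWER: 36000.00


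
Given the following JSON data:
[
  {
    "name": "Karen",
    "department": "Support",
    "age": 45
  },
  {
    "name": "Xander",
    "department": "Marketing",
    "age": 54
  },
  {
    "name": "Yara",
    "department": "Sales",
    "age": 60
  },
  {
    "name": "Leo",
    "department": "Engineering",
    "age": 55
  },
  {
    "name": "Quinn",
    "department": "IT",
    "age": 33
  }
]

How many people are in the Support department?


Scanning records for department = Support
  Record 0: Karen
Count: 1

ANSWER: 1


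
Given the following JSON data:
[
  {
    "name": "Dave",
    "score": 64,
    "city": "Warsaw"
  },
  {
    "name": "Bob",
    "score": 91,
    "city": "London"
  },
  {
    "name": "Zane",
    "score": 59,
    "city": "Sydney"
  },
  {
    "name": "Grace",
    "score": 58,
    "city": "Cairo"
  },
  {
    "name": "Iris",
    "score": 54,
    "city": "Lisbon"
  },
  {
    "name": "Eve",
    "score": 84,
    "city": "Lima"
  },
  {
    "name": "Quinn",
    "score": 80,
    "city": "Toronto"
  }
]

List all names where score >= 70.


Filtering records where score >= 70:
  Dave (score=64) -> no
  Bob (score=91) -> YES
  Zane (score=59) -> no
  Grace (score=58) -> no
  Iris (score=54) -> no
  Eve (score=84) -> YES
  Quinn (score=80) -> YES


ANSWER: Bob, Eve, Quinn


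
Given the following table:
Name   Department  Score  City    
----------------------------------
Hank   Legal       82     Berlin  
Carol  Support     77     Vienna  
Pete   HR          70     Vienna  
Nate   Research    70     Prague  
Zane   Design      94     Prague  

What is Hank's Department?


Row 1: Hank
Department = Legal

ANSWER: Legal


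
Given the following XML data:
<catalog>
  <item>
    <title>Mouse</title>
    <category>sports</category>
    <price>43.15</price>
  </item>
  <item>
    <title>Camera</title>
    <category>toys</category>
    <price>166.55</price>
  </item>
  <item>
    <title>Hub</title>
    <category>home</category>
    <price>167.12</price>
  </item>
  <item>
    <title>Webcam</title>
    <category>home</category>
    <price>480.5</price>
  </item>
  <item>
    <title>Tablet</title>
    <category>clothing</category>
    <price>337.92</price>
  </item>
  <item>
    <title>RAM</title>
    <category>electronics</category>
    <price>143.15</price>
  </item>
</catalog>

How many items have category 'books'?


Scanning <item> elements for <category>books</category>:
Count: 0

ANSWER: 0


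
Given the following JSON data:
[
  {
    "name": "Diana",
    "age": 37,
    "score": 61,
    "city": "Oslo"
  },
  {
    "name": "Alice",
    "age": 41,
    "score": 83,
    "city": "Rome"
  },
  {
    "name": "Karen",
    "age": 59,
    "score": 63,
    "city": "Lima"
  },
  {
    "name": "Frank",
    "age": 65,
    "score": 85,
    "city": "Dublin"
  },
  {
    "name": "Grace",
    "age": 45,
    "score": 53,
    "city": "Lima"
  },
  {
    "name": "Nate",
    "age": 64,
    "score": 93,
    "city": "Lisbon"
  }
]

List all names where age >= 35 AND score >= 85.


Checking both conditions:
  Diana (age=37, score=61) -> no
  Alice (age=41, score=83) -> no
  Karen (age=59, score=63) -> no
  Frank (age=65, score=85) -> YES
  Grace (age=45, score=53) -> no
  Nate (age=64, score=93) -> YES


ANSWER: Frank, Nate


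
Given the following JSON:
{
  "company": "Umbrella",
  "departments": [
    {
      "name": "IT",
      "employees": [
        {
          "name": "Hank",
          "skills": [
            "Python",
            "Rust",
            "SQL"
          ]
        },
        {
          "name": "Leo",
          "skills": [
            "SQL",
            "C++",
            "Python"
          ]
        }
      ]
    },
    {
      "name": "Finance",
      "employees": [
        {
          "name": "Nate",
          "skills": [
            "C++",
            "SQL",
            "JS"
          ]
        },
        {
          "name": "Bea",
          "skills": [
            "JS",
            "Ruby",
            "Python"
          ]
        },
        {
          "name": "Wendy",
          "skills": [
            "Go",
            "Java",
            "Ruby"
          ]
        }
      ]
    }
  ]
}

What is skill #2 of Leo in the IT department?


Path: departments[0].employees[1].skills[1]
Value: C++

ANSWER: C++


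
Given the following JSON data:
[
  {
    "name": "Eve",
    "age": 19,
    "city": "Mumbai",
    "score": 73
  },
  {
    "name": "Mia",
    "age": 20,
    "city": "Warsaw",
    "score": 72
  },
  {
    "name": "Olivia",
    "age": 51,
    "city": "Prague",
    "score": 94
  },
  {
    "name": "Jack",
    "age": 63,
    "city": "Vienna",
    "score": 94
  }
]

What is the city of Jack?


Looking up record where name = Jack
Record index: 3
Field 'city' = Vienna

ANSWER: Vienna


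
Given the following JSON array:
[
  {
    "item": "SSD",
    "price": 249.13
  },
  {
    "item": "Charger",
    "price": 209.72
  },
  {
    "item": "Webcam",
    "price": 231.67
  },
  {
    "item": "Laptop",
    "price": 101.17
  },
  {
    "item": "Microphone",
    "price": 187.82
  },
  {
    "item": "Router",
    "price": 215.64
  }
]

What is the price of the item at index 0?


Array index 0 -> SSD
price = 249.13

ANSWER: 249.13


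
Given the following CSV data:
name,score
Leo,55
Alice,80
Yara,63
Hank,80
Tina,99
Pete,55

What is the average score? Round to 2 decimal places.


Scores: 55, 80, 63, 80, 99, 55
Sum = 432
Count = 6
Average = 432 / 6 = 72.00

ANSWER: 72.00


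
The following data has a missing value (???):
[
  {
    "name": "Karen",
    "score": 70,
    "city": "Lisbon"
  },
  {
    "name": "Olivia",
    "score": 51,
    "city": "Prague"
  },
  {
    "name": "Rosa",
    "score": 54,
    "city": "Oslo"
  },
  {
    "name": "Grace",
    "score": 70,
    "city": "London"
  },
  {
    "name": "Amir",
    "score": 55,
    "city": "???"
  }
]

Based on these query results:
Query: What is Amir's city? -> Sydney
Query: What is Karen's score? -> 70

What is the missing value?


The missing value is Amir's city
From query: Amir's city = Sydney

ANSWER: Sydney


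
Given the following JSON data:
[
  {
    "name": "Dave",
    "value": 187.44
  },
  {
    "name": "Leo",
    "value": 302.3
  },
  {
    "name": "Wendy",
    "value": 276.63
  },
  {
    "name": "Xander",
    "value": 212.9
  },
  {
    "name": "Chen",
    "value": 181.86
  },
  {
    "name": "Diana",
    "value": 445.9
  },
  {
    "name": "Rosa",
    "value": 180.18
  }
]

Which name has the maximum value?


Comparing values:
  Dave: 187.44
  Leo: 302.3
  Wendy: 276.63
  Xander: 212.9
  Chen: 181.86
  Diana: 445.9
  Rosa: 180.18
Maximum: Diana (445.9)

ANSWER: Diana


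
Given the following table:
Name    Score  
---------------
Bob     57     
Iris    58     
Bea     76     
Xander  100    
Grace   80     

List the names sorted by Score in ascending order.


Sorting by Score (ascending):
  Bob: 57
  Iris: 58
  Bea: 76
  Grace: 80
  Xander: 100


ANSWER: Bob, Iris, Bea, Grace, Xander


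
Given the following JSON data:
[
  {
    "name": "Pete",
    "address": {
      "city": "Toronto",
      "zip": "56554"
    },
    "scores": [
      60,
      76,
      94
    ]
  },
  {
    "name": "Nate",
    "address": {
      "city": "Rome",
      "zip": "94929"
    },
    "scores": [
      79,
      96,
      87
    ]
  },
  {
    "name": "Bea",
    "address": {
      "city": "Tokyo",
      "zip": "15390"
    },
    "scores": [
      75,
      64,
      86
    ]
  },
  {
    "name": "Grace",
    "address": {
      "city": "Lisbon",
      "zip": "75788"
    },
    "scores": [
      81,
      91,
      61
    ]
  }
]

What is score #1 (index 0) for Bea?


Path: records[2].scores[0]
Value: 75

ANSWER: 75


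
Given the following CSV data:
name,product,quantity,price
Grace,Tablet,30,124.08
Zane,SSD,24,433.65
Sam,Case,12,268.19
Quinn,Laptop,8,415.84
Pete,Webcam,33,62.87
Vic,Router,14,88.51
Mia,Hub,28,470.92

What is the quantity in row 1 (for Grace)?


Row 1: Grace
Column 'quantity' = 30

ANSWER: 30


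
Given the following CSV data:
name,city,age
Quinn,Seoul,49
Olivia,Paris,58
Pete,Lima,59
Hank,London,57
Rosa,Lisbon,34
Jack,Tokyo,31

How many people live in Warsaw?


Scanning city column for 'Warsaw':
Total matches: 0

ANSWER: 0


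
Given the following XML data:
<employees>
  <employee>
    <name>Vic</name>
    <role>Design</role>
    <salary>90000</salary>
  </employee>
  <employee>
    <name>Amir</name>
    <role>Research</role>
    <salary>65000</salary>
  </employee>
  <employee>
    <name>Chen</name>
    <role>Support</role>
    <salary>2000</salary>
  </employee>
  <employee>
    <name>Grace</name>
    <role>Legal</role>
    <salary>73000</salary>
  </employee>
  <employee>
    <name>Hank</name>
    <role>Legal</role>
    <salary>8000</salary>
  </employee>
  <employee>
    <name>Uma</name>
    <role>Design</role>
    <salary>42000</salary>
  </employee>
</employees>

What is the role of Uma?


Searching for <employee> with <name>Uma</name>
Found at position 6
<role>Design</role>

ANSWER: Design


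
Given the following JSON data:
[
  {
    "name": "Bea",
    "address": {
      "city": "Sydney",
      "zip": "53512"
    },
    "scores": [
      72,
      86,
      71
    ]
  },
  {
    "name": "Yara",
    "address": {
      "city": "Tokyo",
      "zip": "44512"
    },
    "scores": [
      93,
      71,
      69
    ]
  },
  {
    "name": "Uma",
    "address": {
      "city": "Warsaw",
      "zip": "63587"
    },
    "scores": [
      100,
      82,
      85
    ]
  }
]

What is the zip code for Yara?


Path: records[1].address.zip
Value: 44512

ANSWER: 44512


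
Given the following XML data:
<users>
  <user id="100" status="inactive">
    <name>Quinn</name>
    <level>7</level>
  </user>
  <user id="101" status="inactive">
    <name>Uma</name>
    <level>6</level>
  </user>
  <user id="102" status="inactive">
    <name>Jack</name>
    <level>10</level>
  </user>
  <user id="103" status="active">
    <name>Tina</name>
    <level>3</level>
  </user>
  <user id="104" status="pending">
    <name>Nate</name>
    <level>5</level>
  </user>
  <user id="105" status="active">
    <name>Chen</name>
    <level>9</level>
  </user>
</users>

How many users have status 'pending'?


Counting users with status='pending':
  Nate (id=104) -> MATCH
Count: 1

ANSWER: 1


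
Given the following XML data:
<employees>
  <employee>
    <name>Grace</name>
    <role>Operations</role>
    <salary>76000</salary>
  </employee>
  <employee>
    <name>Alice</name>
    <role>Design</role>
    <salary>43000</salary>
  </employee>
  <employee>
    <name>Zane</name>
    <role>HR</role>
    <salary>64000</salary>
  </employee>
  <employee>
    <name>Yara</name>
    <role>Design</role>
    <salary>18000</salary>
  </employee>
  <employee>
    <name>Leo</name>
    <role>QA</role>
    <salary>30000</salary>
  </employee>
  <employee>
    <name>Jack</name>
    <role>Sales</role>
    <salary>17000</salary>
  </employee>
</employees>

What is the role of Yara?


Searching for <employee> with <name>Yara</name>
Found at position 4
<role>Design</role>

ANSWER: Design


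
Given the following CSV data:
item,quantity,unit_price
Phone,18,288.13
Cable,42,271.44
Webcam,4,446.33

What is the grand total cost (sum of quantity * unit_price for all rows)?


Computing row totals:
  Phone: 18 * 288.13 = 5186.34
  Cable: 42 * 271.44 = 11400.48
  Webcam: 4 * 446.33 = 1785.32
Grand total = 5186.34 + 11400.48 + 1785.32 = 18372.14

ANSWER: 18372.14


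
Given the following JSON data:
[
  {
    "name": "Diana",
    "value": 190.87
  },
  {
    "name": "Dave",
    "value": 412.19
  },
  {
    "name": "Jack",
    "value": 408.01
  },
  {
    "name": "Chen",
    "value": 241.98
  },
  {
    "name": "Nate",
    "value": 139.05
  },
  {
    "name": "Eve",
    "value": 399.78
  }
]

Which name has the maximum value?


Comparing values:
  Diana: 190.87
  Dave: 412.19
  Jack: 408.01
  Chen: 241.98
  Nate: 139.05
  Eve: 399.78
Maximum: Dave (412.19)

ANSWER: Dave


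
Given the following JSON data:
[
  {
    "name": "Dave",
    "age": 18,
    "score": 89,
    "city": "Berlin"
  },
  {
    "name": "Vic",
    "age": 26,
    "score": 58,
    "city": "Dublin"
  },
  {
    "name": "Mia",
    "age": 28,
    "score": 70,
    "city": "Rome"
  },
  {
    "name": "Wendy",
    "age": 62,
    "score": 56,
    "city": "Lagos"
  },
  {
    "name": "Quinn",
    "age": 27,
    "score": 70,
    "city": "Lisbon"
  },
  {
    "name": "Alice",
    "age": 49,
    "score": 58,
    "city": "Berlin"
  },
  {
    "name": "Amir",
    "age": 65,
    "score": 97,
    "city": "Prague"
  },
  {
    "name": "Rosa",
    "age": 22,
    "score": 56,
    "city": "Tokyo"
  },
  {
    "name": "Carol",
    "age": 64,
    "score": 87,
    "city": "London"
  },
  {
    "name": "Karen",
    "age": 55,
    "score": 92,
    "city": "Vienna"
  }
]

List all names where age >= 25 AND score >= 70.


Checking both conditions:
  Dave (age=18, score=89) -> no
  Vic (age=26, score=58) -> no
  Mia (age=28, score=70) -> YES
  Wendy (age=62, score=56) -> no
  Quinn (age=27, score=70) -> YES
  Alice (age=49, score=58) -> no
  Amir (age=65, score=97) -> YES
  Rosa (age=22, score=56) -> no
  Carol (age=64, score=87) -> YES
  Karen (age=55, score=92) -> YES


ANSWER: Mia, Quinn, Amir, Carol, Karen


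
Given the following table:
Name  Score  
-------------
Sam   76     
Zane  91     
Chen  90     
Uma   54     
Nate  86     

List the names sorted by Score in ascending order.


Sorting by Score (ascending):
  Uma: 54
  Sam: 76
  Nate: 86
  Chen: 90
  Zane: 91


ANSWER: Uma, Sam, Nate, Chen, Zane


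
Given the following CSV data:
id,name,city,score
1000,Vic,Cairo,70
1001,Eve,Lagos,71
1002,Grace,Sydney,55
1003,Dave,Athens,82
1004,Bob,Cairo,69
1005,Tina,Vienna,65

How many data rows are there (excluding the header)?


Counting rows (excluding header):
Header: id,name,city,score
Data rows: 6

ANSWER: 6


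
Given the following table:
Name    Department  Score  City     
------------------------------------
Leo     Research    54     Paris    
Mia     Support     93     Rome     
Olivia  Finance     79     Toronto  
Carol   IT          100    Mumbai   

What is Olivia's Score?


Row 3: Olivia
Score = 79

ANSWER: 79


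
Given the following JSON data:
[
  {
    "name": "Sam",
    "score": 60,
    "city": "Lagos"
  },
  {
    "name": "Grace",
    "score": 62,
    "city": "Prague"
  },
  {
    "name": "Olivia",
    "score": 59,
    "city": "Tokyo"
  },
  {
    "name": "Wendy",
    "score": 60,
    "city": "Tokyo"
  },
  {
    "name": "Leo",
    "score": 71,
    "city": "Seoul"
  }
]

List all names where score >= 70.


Filtering records where score >= 70:
  Sam (score=60) -> no
  Grace (score=62) -> no
  Olivia (score=59) -> no
  Wendy (score=60) -> no
  Leo (score=71) -> YES


ANSWER: Leo


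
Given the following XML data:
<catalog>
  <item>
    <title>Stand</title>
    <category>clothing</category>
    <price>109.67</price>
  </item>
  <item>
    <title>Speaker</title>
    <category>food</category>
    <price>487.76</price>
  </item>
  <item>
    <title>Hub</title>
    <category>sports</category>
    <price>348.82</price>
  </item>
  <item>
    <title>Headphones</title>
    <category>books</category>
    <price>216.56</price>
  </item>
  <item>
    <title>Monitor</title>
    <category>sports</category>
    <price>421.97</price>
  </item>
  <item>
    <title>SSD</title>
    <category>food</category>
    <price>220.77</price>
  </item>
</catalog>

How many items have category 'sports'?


Scanning <item> elements for <category>sports</category>:
  Item 3: Hub -> MATCH
  Item 5: Monitor -> MATCH
Count: 2

ANSWER: 2


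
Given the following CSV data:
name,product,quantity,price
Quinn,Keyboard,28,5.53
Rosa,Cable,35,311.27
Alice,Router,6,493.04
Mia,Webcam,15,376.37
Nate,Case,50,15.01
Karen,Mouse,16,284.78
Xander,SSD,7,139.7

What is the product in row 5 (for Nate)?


Row 5: Nate
Column 'product' = Case

ANSWER: Case


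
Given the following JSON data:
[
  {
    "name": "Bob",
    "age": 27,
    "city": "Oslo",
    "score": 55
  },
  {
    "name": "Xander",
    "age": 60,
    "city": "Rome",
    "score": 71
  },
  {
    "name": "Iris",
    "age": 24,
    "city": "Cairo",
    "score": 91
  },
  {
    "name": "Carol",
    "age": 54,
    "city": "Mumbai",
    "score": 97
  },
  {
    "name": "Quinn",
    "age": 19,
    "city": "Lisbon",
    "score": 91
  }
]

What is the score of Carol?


Looking up record where name = Carol
Record index: 3
Field 'score' = 97

ANSWER: 97


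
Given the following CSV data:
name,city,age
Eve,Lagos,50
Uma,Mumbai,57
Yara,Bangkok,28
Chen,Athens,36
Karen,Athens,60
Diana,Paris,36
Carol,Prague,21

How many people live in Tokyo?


Scanning city column for 'Tokyo':
Total matches: 0

ANSWER: 0


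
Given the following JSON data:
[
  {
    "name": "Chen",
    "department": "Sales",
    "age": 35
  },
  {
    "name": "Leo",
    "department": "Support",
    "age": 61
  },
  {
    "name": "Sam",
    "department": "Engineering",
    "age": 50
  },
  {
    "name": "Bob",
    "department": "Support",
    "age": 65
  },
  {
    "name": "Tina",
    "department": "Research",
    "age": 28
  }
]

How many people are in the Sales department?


Scanning records for department = Sales
  Record 0: Chen
Count: 1

ANSWER: 1


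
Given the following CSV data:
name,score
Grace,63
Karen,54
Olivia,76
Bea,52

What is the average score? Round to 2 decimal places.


Scores: 63, 54, 76, 52
Sum = 245
Count = 4
Average = 245 / 4 = 61.25

ANSWER: 61.25


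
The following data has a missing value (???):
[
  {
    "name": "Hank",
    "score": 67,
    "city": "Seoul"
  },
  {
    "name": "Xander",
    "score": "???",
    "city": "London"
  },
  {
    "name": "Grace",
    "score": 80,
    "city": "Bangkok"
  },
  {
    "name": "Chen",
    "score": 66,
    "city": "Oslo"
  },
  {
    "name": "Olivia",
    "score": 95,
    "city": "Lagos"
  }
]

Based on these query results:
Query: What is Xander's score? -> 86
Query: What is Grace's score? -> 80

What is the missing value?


The missing value is Xander's score
From query: Xander's score = 86

ANSWER: 86


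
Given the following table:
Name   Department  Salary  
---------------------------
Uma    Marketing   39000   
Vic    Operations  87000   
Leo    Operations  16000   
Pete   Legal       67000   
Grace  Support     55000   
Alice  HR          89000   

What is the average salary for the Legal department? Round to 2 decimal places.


Legal department members:
  Pete: 67000
Sum = 67000
Count = 1
Average = 67000 / 1 = 67000.00

ANSWER: 67000.00


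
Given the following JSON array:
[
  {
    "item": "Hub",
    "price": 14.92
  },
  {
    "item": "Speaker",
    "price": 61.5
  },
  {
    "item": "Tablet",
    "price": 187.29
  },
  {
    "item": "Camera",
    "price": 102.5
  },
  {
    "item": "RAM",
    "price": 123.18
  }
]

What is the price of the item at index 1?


Array index 1 -> Speaker
price = 61.5

ANSWER: 61.5


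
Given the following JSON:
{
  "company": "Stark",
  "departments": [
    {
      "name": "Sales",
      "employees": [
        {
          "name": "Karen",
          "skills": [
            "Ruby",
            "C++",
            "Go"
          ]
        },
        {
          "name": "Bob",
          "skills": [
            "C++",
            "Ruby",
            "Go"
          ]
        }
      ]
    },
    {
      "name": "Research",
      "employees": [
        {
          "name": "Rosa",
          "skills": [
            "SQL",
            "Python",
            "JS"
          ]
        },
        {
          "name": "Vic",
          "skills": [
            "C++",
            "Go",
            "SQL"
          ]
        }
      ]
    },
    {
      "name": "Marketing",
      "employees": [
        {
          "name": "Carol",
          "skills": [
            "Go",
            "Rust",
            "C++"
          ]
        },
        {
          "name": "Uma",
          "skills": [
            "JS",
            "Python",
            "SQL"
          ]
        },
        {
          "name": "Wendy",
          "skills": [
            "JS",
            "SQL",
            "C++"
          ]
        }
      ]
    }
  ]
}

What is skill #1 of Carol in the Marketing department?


Path: departments[2].employees[0].skills[0]
Value: Go

ANSWER: Go


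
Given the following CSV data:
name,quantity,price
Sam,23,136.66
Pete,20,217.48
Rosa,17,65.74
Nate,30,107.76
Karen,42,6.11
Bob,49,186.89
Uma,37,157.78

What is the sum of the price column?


Values in 'price' column:
  Row 1: 136.66
  Row 2: 217.48
  Row 3: 65.74
  Row 4: 107.76
  Row 5: 6.11
  Row 6: 186.89
  Row 7: 157.78
Sum = 136.66 + 217.48 + 65.74 + 107.76 + 6.11 + 186.89 + 157.78 = 878.42

ANSWER: 878.42


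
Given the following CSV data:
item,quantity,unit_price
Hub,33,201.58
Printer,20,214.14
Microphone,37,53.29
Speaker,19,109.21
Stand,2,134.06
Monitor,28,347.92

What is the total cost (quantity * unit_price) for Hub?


Row: Hub
quantity = 33
unit_price = 201.58
total = 33 * 201.58 = 6652.14

ANSWER: 6652.14


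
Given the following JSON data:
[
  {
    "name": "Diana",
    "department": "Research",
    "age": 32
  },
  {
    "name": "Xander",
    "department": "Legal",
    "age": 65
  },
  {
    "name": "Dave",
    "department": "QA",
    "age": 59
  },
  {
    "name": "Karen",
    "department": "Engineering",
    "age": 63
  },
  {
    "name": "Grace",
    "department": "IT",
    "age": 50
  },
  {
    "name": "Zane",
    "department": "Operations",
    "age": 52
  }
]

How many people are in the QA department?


Scanning records for department = QA
  Record 2: Dave
Count: 1

ANSWER: 1


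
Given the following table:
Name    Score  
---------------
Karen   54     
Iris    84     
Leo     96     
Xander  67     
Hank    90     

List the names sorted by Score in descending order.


Sorting by Score (descending):
  Leo: 96
  Hank: 90
  Iris: 84
  Xander: 67
  Karen: 54


ANSWER: Leo, Hank, Iris, Xander, Karen


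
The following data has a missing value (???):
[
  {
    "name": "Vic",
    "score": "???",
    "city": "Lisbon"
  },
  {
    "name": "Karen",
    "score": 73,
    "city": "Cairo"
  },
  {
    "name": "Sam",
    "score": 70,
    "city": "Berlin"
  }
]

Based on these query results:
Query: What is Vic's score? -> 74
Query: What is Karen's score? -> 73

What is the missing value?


The missing value is Vic's score
From query: Vic's score = 74

ANSWER: 74


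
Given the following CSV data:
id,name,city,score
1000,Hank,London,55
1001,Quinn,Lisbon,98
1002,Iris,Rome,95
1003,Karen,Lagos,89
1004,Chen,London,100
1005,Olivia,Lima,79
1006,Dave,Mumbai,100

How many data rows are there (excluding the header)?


Counting rows (excluding header):
Header: id,name,city,score
Data rows: 7

ANSWER: 7


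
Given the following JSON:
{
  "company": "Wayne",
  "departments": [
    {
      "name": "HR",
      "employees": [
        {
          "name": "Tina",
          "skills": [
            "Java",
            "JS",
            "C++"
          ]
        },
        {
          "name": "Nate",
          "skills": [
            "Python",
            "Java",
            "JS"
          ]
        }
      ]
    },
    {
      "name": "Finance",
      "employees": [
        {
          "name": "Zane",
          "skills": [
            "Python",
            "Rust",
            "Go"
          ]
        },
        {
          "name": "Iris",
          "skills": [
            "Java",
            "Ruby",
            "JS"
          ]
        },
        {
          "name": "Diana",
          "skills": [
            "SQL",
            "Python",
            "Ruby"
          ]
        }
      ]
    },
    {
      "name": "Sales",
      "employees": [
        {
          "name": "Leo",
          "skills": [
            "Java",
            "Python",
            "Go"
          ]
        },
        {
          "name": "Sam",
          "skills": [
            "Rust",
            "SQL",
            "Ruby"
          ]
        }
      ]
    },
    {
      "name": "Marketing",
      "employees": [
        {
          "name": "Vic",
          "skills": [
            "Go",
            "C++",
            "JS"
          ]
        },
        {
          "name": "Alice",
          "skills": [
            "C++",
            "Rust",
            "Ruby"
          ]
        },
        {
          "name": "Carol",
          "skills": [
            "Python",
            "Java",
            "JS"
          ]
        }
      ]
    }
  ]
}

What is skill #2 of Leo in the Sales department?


Path: departments[2].employees[0].skills[1]
Value: Python

ANSWER: Python


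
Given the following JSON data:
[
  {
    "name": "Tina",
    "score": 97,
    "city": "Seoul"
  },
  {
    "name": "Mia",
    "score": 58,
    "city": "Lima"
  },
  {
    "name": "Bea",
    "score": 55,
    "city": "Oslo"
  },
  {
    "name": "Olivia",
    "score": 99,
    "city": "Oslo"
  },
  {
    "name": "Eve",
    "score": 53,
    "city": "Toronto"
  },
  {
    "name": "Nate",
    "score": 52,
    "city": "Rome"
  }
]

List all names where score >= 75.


Filtering records where score >= 75:
  Tina (score=97) -> YES
  Mia (score=58) -> no
  Bea (score=55) -> no
  Olivia (score=99) -> YES
  Eve (score=53) -> no
  Nate (score=52) -> no


ANSWER: Tina, Olivia


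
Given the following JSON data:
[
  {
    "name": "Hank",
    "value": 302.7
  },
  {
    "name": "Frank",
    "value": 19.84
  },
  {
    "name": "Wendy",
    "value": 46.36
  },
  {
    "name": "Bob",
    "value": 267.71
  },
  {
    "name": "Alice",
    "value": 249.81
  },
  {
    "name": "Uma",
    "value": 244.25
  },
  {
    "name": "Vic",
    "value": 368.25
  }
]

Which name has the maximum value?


Comparing values:
  Hank: 302.7
  Frank: 19.84
  Wendy: 46.36
  Bob: 267.71
  Alice: 249.81
  Uma: 244.25
  Vic: 368.25
Maximum: Vic (368.25)

ANSWER: Vic


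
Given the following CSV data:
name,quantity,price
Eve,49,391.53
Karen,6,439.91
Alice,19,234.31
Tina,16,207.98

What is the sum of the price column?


Values in 'price' column:
  Row 1: 391.53
  Row 2: 439.91
  Row 3: 234.31
  Row 4: 207.98
Sum = 391.53 + 439.91 + 234.31 + 207.98 = 1273.73

ANSWER: 1273.73


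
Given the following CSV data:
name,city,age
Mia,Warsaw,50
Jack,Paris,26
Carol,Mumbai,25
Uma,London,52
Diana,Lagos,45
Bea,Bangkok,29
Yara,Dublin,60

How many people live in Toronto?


Scanning city column for 'Toronto':
Total matches: 0

ANSWER: 0


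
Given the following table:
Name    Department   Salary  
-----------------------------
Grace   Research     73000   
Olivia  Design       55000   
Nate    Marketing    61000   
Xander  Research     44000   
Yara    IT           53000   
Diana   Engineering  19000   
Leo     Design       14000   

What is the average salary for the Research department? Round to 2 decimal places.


Research department members:
  Grace: 73000
  Xander: 44000
Sum = 117000
Count = 2
Average = 117000 / 2 = 58500.00

ANSWER: 58500.00


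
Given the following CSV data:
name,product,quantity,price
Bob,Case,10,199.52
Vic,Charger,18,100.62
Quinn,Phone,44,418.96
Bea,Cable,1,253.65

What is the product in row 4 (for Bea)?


Row 4: Bea
Column 'product' = Cable

ANSWER: Cable


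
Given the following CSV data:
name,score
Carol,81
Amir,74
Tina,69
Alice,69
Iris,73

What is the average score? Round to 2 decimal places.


Scores: 81, 74, 69, 69, 73
Sum = 366
Count = 5
Average = 366 / 5 = 73.20

ANSWER: 73.20


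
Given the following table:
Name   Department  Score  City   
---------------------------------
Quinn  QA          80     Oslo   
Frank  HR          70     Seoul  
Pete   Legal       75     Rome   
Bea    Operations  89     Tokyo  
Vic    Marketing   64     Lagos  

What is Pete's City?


Row 3: Pete
City = Rome

ANSWER: Rome


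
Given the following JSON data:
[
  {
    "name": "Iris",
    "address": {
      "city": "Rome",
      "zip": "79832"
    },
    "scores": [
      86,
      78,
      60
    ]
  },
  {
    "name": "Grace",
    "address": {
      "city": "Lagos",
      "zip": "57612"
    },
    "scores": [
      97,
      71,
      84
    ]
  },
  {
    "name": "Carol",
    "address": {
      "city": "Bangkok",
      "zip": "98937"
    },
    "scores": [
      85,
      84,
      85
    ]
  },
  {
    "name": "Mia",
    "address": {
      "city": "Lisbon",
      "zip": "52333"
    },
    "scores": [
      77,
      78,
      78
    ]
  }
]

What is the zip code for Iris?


Path: records[0].address.zip
Value: 79832

ANSWER: 79832


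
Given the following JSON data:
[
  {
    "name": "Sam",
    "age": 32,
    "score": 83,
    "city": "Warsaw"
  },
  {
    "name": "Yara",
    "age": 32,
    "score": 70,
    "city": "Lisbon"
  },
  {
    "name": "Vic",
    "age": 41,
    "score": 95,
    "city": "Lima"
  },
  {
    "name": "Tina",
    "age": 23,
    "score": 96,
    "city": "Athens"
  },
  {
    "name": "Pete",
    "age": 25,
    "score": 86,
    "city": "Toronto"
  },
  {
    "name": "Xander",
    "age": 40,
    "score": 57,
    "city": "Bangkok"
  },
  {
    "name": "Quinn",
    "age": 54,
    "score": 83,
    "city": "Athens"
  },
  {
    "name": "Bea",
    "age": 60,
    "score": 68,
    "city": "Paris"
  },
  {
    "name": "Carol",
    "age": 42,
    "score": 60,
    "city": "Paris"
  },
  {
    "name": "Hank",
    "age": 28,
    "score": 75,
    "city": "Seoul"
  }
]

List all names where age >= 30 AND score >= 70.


Checking both conditions:
  Sam (age=32, score=83) -> YES
  Yara (age=32, score=70) -> YES
  Vic (age=41, score=95) -> YES
  Tina (age=23, score=96) -> no
  Pete (age=25, score=86) -> no
  Xander (age=40, score=57) -> no
  Quinn (age=54, score=83) -> YES
  Bea (age=60, score=68) -> no
  Carol (age=42, score=60) -> no
  Hank (age=28, score=75) -> no


ANSWER: Sam, Yara, Vic, Quinn


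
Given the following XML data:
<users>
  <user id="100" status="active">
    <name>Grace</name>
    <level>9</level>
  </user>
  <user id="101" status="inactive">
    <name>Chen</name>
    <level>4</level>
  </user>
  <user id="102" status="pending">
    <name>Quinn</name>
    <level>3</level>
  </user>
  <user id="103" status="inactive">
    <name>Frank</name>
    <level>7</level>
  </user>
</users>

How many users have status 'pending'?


Counting users with status='pending':
  Quinn (id=102) -> MATCH
Count: 1

ANSWER: 1


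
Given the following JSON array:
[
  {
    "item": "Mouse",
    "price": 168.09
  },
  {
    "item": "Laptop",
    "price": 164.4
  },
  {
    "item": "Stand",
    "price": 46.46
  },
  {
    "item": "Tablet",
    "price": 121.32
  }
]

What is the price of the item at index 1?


Array index 1 -> Laptop
price = 164.4

ANSWER: 164.4


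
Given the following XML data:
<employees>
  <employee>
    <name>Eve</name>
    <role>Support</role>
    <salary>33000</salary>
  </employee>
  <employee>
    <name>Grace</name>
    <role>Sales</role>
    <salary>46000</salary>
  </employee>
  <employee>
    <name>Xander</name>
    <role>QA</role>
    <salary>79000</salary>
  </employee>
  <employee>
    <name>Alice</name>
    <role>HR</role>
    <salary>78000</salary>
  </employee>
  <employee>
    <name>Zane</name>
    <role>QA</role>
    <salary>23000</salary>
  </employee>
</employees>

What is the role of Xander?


Searching for <employee> with <name>Xander</name>
Found at position 3
<role>QA</role>

ANSWER: QA


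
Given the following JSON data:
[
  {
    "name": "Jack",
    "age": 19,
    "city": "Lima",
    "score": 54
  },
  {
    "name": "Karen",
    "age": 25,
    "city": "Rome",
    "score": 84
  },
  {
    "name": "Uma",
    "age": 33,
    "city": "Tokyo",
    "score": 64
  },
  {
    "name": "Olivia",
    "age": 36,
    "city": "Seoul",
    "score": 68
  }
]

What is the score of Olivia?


Looking up record where name = Olivia
Record index: 3
Field 'score' = 68

ANSWER: 68
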